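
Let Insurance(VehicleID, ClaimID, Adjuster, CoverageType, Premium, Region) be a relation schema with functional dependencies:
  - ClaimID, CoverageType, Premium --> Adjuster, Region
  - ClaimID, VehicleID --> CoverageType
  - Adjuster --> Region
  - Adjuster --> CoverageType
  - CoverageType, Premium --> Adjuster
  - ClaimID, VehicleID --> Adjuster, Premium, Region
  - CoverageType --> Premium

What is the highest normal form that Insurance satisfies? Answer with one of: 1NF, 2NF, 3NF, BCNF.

2NF

Candidate key: {ClaimID, VehicleID}. Prime attributes: {ClaimID, VehicleID}.
ClaimID, CoverageType, Premium --> Adjuster, Region breaks BCNF: {ClaimID, CoverageType, Premium}⁺ = {Adjuster, ClaimID, CoverageType, Premium, Region}, so {ClaimID, CoverageType, Premium} is not a superkey.
ClaimID, CoverageType, Premium --> Adjuster, Region determines the non-prime attributes {Adjuster, Region} from a non-superkey — 3NF is violated.
No proper subset of a key has a non-prime attribute in its closure, so there is no partial dependency; 2NF holds.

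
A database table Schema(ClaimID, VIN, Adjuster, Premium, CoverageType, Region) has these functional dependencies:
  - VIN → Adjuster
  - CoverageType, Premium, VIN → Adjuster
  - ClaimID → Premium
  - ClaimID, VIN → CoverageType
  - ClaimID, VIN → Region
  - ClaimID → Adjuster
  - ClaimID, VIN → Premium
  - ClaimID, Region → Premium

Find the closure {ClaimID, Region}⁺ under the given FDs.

{Adjuster, ClaimID, Premium, Region}

Start with {ClaimID, Region}.
ClaimID → Premium applies; add {Premium} → now {ClaimID, Premium, Region}.
ClaimID → Adjuster applies; add {Adjuster} → now {Adjuster, ClaimID, Premium, Region}.
No further FD applies.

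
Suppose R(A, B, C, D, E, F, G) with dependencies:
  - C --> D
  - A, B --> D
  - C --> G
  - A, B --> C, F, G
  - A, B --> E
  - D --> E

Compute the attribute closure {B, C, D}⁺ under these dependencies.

Start with {B, C, D}.
C --> G applies; add {G} → now {B, C, D, G}.
D --> E applies; add {E} → now {B, C, D, E, G}.
No further FD applies.

{B, C, D, E, G}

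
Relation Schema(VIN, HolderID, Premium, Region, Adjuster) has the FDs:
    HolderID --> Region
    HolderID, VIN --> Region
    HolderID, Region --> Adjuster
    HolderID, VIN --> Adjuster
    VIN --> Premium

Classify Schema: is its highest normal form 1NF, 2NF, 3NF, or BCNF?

Candidate key: {HolderID, VIN}. Prime attributes: {HolderID, VIN}.
HolderID --> Region: {HolderID}⁺ = {Adjuster, HolderID, Region}, which is not all of the attributes, so the left side is not a superkey — BCNF is violated.
Because {Region} is non-prime and the left side of HolderID --> Region is not a superkey, the relation is not in 3NF.
Since {HolderID} ⊂ {HolderID, VIN} and {HolderID}⁺ ⊇ {Adjuster, Region} with {Adjuster, Region} non-prime, there is a partial dependency; 2NF fails.

1NF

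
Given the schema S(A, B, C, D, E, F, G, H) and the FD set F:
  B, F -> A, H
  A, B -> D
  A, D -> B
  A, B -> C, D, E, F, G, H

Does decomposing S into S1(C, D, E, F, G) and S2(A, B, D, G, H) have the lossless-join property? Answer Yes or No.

No

S1 ∩ S2 = {D, G}; its closure under F is {D, G}.
S1 ⊄ {D, G} and S2 ⊄ {D, G}, so the split is lossy.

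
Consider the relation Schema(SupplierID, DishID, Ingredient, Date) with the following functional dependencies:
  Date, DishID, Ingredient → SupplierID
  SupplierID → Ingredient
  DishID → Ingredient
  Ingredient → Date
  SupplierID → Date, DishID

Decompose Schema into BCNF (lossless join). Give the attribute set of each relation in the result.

Candidate keys of the original relation: {DishID}, {SupplierID}.
{Date, DishID, Ingredient, SupplierID}: {Ingredient} determines {Date, Ingredient} here but is not a superkey — split on Ingredient → Date, giving {Date, Ingredient} and {DishID, Ingredient, SupplierID}.
{Date, Ingredient}: every determinant is a superkey — BCNF.
{DishID, Ingredient, SupplierID}: every determinant is a superkey — BCNF.

{Date, Ingredient}; {DishID, Ingredient, SupplierID}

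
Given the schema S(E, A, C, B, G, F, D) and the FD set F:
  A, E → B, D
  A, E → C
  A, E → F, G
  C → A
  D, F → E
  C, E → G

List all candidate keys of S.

{A, E}⁺ = {A, B, C, D, E, F, G} — all of the relation — so {A, E} is a candidate key.
{C, E}⁺ = {A, B, C, D, E, F, G} — all of the relation — so {C, E} is a candidate key.
{A, D, F}⁺ = {A, B, C, D, E, F, G} — all of the relation — so {A, D, F} is a candidate key.
{C, D, F}⁺ = {A, B, C, D, E, F, G} — all of the relation — so {C, D, F} is a candidate key.
These are minimal and exhaustive — every other superkey contains one of them.

{A, D, F}, {A, E}, {C, D, F}, {C, E}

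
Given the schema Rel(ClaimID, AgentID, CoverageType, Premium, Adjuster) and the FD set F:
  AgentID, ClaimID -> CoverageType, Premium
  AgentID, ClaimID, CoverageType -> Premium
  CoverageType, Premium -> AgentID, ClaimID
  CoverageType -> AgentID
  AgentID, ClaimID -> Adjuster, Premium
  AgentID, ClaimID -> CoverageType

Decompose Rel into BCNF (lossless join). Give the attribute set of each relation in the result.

Candidate keys of the original relation: {AgentID, ClaimID}, {ClaimID, CoverageType}, {CoverageType, Premium}.
In {Adjuster, AgentID, ClaimID, CoverageType, Premium}, {CoverageType} is not a superkey ({CoverageType}⁺ restricted to this set is {AgentID, CoverageType}), so split on CoverageType -> AgentID into {AgentID, CoverageType} and {Adjuster, ClaimID, CoverageType, Premium}.
{AgentID, CoverageType} has no BCNF violation.
{Adjuster, ClaimID, CoverageType, Premium} has no BCNF violation.

{Adjuster, ClaimID, CoverageType, Premium}; {AgentID, CoverageType}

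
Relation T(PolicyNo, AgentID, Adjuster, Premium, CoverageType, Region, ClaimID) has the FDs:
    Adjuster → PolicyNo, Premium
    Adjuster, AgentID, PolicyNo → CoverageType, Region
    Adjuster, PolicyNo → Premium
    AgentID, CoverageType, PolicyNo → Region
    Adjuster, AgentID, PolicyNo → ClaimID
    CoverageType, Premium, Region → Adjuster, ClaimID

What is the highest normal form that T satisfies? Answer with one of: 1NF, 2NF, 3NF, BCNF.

1NF

Candidate keys: {Adjuster, AgentID}, {AgentID, CoverageType, PolicyNo, Premium}, {AgentID, CoverageType, Premium, Region}. Prime attributes: {Adjuster, AgentID, CoverageType, PolicyNo, Premium, Region}.
For Adjuster → PolicyNo, Premium we have {Adjuster}⁺ = {Adjuster, PolicyNo, Premium}; {Adjuster} is not a superkey, so BCNF fails.
Because {ClaimID} is non-prime and the left side of CoverageType, Premium, Region → Adjuster, ClaimID is not a superkey, the relation is not in 3NF.
Since {CoverageType, Premium, Region} ⊂ {AgentID, CoverageType, Premium, Region} and {CoverageType, Premium, Region}⁺ ⊇ {ClaimID} with {ClaimID} non-prime, there is a partial dependency; 2NF fails.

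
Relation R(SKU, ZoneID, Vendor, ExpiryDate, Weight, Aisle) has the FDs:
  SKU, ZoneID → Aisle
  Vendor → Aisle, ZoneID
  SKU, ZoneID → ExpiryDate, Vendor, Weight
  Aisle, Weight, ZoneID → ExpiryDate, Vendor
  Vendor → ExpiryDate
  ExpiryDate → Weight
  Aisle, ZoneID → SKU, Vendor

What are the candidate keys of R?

{Vendor}⁺ = {Aisle, ExpiryDate, SKU, Vendor, Weight, ZoneID}, which is every attribute, so {Vendor} is a candidate key.
{Aisle, ZoneID}⁺ = {Aisle, ExpiryDate, SKU, Vendor, Weight, ZoneID}, which is every attribute, so {Aisle, ZoneID} is a candidate key.
{SKU, ZoneID}⁺ = {Aisle, ExpiryDate, SKU, Vendor, Weight, ZoneID}, which is every attribute, so {SKU, ZoneID} is a candidate key.
No proper subset of any of these is a key, and no other minimal superkey exists.

{Aisle, ZoneID}, {SKU, ZoneID}, {Vendor}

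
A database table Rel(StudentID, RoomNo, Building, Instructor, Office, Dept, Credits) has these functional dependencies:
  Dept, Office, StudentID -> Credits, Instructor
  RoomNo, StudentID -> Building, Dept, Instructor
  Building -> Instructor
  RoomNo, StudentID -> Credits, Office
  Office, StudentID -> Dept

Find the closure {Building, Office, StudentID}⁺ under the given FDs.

{Building, Credits, Dept, Instructor, Office, StudentID}

Start with {Building, Office, StudentID}.
Building -> Instructor applies; add {Instructor} → now {Building, Instructor, Office, StudentID}.
Office, StudentID -> Dept applies; add {Dept} → now {Building, Dept, Instructor, Office, StudentID}.
Dept, Office, StudentID -> Credits, Instructor applies; add {Credits} → now {Building, Credits, Dept, Instructor, Office, StudentID}.
No further FD applies.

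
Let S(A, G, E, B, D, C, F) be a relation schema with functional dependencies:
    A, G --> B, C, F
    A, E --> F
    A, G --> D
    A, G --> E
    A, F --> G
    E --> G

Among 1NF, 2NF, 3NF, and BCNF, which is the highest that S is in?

3NF

Candidate keys: {A, E}, {A, F}, {A, G}. Prime attributes: {A, E, F, G}.
E --> G: {E}⁺ = {E, G}, which is not all of the attributes, so the left side is not a superkey — BCNF is violated.
Since {G} ⊆ prime attributes and every other non-superkey FD also has a prime right side, the schema is in 3NF.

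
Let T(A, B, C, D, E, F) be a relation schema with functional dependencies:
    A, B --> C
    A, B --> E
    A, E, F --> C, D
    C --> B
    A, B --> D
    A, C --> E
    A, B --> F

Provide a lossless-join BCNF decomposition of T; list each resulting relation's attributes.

Candidate keys of the original relation: {A, B}, {A, C}, {A, E, F}.
In {A, B, C, D, E, F}, {C} is not a superkey ({C}⁺ restricted to this set is {B, C}), so split on C --> B into {B, C} and {A, C, D, E, F}.
{B, C} has no BCNF violation.
{A, C, D, E, F} has no BCNF violation.

{A, C, D, E, F}; {B, C}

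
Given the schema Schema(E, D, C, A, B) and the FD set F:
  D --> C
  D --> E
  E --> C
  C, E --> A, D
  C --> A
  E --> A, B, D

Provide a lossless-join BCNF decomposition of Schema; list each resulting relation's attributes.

{A, C}; {B, C, D, E}

Candidate keys of the original relation: {D}, {E}.
In {A, B, C, D, E}, {C} is not a superkey ({C}⁺ restricted to this set is {A, C}), so split on C --> A into {A, C} and {B, C, D, E}.
{A, C}: every determinant is a superkey — BCNF.
{B, C, D, E}: every determinant is a superkey — BCNF.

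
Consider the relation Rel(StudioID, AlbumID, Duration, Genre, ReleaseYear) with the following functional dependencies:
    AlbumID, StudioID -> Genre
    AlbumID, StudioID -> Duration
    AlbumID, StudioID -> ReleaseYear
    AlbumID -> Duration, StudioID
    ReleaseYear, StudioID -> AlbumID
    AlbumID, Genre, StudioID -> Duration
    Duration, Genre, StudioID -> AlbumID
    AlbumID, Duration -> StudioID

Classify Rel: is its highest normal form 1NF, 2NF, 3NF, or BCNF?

BCNF

Candidate keys: {AlbumID}, {Duration, Genre, StudioID}, {ReleaseYear, StudioID}. Prime attributes: {AlbumID, Duration, Genre, ReleaseYear, StudioID}.
The left-hand side of every FD is a superkey, so BCNF is satisfied.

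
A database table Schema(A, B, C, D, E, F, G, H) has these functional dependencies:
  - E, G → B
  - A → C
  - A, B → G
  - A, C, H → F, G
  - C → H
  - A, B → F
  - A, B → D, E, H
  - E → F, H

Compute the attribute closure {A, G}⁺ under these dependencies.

Start with {A, G}.
A → C applies; add {C} → now {A, C, G}.
C → H applies; add {H} → now {A, C, G, H}.
A, C, H → F, G applies; add {F} → now {A, C, F, G, H}.
No further FD applies.

{A, C, F, G, H}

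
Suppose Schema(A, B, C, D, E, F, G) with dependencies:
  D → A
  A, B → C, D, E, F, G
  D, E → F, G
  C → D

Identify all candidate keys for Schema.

{A, B}, {B, C}, {B, D}

Attributes never on any right-hand side: {B} — every candidate key must contain it.
{A, B}⁺ = {A, B, C, D, E, F, G}, which is every attribute, so {A, B} is a candidate key.
{B, C}⁺ = {A, B, C, D, E, F, G}, which is every attribute, so {B, C} is a candidate key.
{B, D}⁺ = {A, B, C, D, E, F, G}, which is every attribute, so {B, D} is a candidate key.
Any other superkey properly contains one of these, so there are no further candidate keys.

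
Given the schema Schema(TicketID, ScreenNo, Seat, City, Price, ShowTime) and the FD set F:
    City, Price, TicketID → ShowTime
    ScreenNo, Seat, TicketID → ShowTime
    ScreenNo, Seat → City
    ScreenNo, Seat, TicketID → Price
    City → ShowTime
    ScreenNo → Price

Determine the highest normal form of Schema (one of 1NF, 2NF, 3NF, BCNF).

1NF

Candidate key: {ScreenNo, Seat, TicketID}. Prime attributes: {ScreenNo, Seat, TicketID}.
For City, Price, TicketID → ShowTime we have {City, Price, TicketID}⁺ = {City, Price, ShowTime, TicketID}; {City, Price, TicketID} is not a superkey, so BCNF fails.
Because {ShowTime} is non-prime and the left side of City, Price, TicketID → ShowTime is not a superkey, the relation is not in 3NF.
Since {ScreenNo} ⊂ {ScreenNo, Seat, TicketID} and {ScreenNo}⁺ ⊇ {Price} with {Price} non-prime, there is a partial dependency; 2NF fails.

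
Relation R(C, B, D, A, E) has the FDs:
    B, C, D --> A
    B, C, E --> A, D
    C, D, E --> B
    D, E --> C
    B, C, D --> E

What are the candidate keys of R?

{D, E}⁺ = {A, B, C, D, E} — all of the relation — so {D, E} is a candidate key.
{B, C, D}⁺ = {A, B, C, D, E} — all of the relation — so {B, C, D} is a candidate key.
{B, C, E}⁺ = {A, B, C, D, E} — all of the relation — so {B, C, E} is a candidate key.
Any other superkey properly contains one of these, so there are no further candidate keys.

{B, C, D}, {B, C, E}, {D, E}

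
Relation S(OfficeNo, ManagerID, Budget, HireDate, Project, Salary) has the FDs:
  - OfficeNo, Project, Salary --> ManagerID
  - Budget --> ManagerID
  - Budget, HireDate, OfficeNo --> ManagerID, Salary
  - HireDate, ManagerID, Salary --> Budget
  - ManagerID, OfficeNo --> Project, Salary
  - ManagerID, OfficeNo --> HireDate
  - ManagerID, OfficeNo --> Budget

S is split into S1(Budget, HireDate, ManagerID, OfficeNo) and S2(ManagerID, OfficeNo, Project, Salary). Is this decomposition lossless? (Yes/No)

Common attributes: {ManagerID, OfficeNo}; their closure is {Budget, HireDate, ManagerID, OfficeNo, Project, Salary}.
S1 is contained in that closure, so S1 ∩ S2 --> S1 holds and the join is lossless.

Yes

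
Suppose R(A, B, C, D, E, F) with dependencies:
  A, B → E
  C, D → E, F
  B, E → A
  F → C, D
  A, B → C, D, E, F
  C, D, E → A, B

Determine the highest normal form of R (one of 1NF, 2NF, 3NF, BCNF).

BCNF

Candidate keys: {A, B}, {B, E}, {C, D}, {F}. Prime attributes: {A, B, C, D, E, F}.
Every FD has a superkey on the left, so the relation is in BCNF.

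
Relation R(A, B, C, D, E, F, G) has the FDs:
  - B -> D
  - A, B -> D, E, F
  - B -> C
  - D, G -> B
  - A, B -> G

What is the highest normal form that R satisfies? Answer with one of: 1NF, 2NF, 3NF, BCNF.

1NF

Candidate keys: {A, B}, {A, D, G}. Prime attributes: {A, B, D, G}.
B -> D: {B}⁺ = {B, C, D}, which is not all of the attributes, so the left side is not a superkey — BCNF is violated.
B -> C has non-prime {C} on the right and a non-superkey on the left, so 3NF fails.
The proper key subset {B} of {A, B} determines non-prime {C}, so the relation is not even in 2NF.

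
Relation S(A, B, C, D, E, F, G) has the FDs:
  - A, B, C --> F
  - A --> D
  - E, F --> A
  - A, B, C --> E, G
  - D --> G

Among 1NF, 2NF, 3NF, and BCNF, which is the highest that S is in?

Candidate keys: {A, B, C}, {B, C, E, F}. Prime attributes: {A, B, C, E, F}.
For A --> D we have {A}⁺ = {A, D, G}; {A} is not a superkey, so BCNF fails.
A --> D determines the non-prime attribute {D} from a non-superkey — 3NF is violated.
The proper key subset {A} of {A, B, C} determines non-prime {D, G}, so the relation is not even in 2NF.

1NF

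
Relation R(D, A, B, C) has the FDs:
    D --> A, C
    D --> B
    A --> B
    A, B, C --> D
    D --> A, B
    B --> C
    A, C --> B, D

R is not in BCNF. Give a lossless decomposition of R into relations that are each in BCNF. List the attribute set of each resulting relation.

Candidate keys of the original relation: {A}, {D}.
{A, B, C, D}: {B} determines {B, C} here but is not a superkey — split on B --> C, giving {B, C} and {A, B, D}.
{B, C}: every determinant is a superkey — BCNF.
{A, B, D}: every determinant is a superkey — BCNF.

{A, B, D}; {B, C}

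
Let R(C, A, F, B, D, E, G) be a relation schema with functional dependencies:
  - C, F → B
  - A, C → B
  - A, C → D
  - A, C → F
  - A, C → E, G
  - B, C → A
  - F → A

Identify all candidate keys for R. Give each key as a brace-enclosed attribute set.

{C} never appears on the right of any FD, so every key must include it.
Closure of {A, C} is {A, B, C, D, E, F, G}, the whole schema; {A, C} is a candidate key.
Closure of {B, C} is {A, B, C, D, E, F, G}, the whole schema; {B, C} is a candidate key.
Closure of {C, F} is {A, B, C, D, E, F, G}, the whole schema; {C, F} is a candidate key.
No proper subset of any of these is a key, and no other minimal superkey exists.

{A, C}, {B, C}, {C, F}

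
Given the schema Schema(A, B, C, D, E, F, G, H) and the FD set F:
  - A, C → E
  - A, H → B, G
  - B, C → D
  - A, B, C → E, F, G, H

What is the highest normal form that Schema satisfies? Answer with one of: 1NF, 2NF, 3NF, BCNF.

1NF

Candidate keys: {A, B, C}, {A, C, H}. Prime attributes: {A, B, C, H}.
A, C → E: {A, C}⁺ = {A, C, E}, which is not all of the attributes, so the left side is not a superkey — BCNF is violated.
A, C → E has non-prime {E} on the right and a non-superkey on the left, so 3NF fails.
{A, C} is a proper subset of the key {A, B, C}, and {A, C}⁺ contains the non-prime attribute {E} — a partial dependency, so 2NF is violated.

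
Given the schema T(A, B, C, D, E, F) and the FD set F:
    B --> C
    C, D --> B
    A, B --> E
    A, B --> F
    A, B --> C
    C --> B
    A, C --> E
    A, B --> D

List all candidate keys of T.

{A, B}, {A, C}

Attributes never on any right-hand side: {A} — every candidate key must contain it.
Closure of {A, B} is {A, B, C, D, E, F}, the whole schema; {A, B} is a candidate key.
Closure of {A, C} is {A, B, C, D, E, F}, the whole schema; {A, C} is a candidate key.
Any other superkey properly contains one of these, so there are no further candidate keys.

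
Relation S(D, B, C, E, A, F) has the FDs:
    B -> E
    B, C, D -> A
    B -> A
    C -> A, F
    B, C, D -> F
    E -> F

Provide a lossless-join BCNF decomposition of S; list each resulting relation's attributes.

Candidate key of the original relation: {B, C, D}.
In {A, B, C, D, E, F}, {B} is not a superkey ({B}⁺ restricted to this set is {A, B, E, F}), so split on B -> A, E, F into {A, B, E, F} and {B, C, D}.
In {A, B, E, F}, {E} is not a superkey ({E}⁺ restricted to this set is {E, F}), so split on E -> F into {E, F} and {A, B, E}.
{E, F}: every determinant is a superkey — BCNF.
{A, B, E}: every determinant is a superkey — BCNF.
{B, C, D}: every determinant is a superkey — BCNF.

{A, B, E}; {B, C, D}; {E, F}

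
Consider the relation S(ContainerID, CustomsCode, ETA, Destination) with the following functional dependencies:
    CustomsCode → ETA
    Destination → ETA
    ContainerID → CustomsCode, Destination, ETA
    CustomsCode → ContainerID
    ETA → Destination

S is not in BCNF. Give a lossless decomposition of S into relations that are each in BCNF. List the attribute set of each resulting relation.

{ContainerID, CustomsCode, Destination}; {Destination, ETA}

Candidate keys of the original relation: {ContainerID}, {CustomsCode}.
Within {ContainerID, CustomsCode, Destination, ETA}: {Destination}⁺ ∩ {ContainerID, CustomsCode, Destination, ETA} = {Destination, ETA}, not the whole set, so Destination → ETA violates BCNF; decompose into {Destination, ETA} and {ContainerID, CustomsCode, Destination}.
{Destination, ETA} is in BCNF.
{ContainerID, CustomsCode, Destination} is in BCNF.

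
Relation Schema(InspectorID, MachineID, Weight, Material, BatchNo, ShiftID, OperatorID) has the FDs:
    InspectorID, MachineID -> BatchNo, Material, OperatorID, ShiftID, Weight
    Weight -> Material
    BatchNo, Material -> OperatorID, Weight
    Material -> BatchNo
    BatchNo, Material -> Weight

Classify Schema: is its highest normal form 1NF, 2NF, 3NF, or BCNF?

2NF

Candidate key: {InspectorID, MachineID}. Prime attributes: {InspectorID, MachineID}.
Weight -> Material: {Weight}⁺ = {BatchNo, Material, OperatorID, Weight}, which is not all of the attributes, so the left side is not a superkey — BCNF is violated.
Because {Material} is non-prime and the left side of Weight -> Material is not a superkey, the relation is not in 3NF.
No non-prime attribute depends on a proper subset of any candidate key, so 2NF holds.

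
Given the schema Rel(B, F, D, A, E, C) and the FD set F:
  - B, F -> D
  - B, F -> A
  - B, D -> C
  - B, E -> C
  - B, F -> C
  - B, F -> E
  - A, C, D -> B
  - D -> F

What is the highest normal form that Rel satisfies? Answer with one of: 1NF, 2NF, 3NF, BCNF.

3NF

Candidate keys: {A, C, D}, {B, D}, {B, F}. Prime attributes: {A, B, C, D, F}.
B, E -> C: {B, E}⁺ = {B, C, E}, which is not all of the attributes, so the left side is not a superkey — BCNF is violated.
Since {C} ⊆ prime attributes and every other non-superkey FD also has a prime right side, the schema is in 3NF.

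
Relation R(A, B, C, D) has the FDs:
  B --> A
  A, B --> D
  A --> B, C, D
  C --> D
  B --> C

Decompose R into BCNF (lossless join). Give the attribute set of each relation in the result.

Candidate keys of the original relation: {A}, {B}.
Within {A, B, C, D}: {C}⁺ ∩ {A, B, C, D} = {C, D}, not the whole set, so C --> D violates BCNF; decompose into {C, D} and {A, B, C}.
{C, D} has no BCNF violation.
{A, B, C} has no BCNF violation.

{A, B, C}; {C, D}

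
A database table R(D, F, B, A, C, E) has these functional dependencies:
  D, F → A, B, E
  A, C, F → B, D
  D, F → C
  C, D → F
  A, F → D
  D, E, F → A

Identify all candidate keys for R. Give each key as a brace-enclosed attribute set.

{A, F}⁺ = {A, B, C, D, E, F}, which is every attribute, so {A, F} is a candidate key.
{C, D}⁺ = {A, B, C, D, E, F}, which is every attribute, so {C, D} is a candidate key.
{D, F}⁺ = {A, B, C, D, E, F}, which is every attribute, so {D, F} is a candidate key.
Any other superkey properly contains one of these, so there are no further candidate keys.

{A, F}, {C, D}, {D, F}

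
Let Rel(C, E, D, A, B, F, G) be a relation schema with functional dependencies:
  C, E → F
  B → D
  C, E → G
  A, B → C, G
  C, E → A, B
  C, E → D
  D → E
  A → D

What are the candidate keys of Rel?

Closure of {A, B} is {A, B, C, D, E, F, G}, the whole schema; {A, B} is a candidate key.
Closure of {A, C} is {A, B, C, D, E, F, G}, the whole schema; {A, C} is a candidate key.
Closure of {B, C} is {A, B, C, D, E, F, G}, the whole schema; {B, C} is a candidate key.
Closure of {C, D} is {A, B, C, D, E, F, G}, the whole schema; {C, D} is a candidate key.
Closure of {C, E} is {A, B, C, D, E, F, G}, the whole schema; {C, E} is a candidate key.
No proper subset of any of these is a key, and no other minimal superkey exists.

{A, B}, {A, C}, {B, C}, {C, D}, {C, E}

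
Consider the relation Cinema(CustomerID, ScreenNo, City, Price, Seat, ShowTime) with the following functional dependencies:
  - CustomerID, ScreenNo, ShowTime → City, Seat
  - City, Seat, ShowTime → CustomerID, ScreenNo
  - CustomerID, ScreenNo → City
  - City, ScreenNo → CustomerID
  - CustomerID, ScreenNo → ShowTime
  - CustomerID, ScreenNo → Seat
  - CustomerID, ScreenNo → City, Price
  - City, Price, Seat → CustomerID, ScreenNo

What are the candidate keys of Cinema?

{City, Price, Seat}, {City, ScreenNo}, {City, Seat, ShowTime}, {CustomerID, ScreenNo}

Closure of {City, ScreenNo} is {City, CustomerID, Price, ScreenNo, Seat, ShowTime}, the whole schema; {City, ScreenNo} is a candidate key.
Closure of {CustomerID, ScreenNo} is {City, CustomerID, Price, ScreenNo, Seat, ShowTime}, the whole schema; {CustomerID, ScreenNo} is a candidate key.
Closure of {City, Price, Seat} is {City, CustomerID, Price, ScreenNo, Seat, ShowTime}, the whole schema; {City, Price, Seat} is a candidate key.
Closure of {City, Seat, ShowTime} is {City, CustomerID, Price, ScreenNo, Seat, ShowTime}, the whole schema; {City, Seat, ShowTime} is a candidate key.
No proper subset of any of these is a key, and no other minimal superkey exists.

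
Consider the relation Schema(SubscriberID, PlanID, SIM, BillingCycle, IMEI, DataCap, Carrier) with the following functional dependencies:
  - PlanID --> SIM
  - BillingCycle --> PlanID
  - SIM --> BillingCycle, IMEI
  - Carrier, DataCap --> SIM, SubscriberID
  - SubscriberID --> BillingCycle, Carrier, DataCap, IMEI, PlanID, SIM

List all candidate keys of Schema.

{Carrier, DataCap}, {SubscriberID}

{SubscriberID}⁺ = {BillingCycle, Carrier, DataCap, IMEI, PlanID, SIM, SubscriberID}, which is every attribute, so {SubscriberID} is a candidate key.
{Carrier, DataCap}⁺ = {BillingCycle, Carrier, DataCap, IMEI, PlanID, SIM, SubscriberID}, which is every attribute, so {Carrier, DataCap} is a candidate key.
These are minimal and exhaustive — every other superkey contains one of them.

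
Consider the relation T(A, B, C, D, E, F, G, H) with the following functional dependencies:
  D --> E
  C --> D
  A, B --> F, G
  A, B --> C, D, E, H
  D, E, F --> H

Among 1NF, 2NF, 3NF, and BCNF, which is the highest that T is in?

Candidate key: {A, B}. Prime attributes: {A, B}.
D --> E: {D}⁺ = {D, E}, which is not all of the attributes, so the left side is not a superkey — BCNF is violated.
D --> E has non-prime {E} on the right and a non-superkey on the left, so 3NF fails.
No proper subset of a key has a non-prime attribute in its closure, so there is no partial dependency; 2NF holds.

2NF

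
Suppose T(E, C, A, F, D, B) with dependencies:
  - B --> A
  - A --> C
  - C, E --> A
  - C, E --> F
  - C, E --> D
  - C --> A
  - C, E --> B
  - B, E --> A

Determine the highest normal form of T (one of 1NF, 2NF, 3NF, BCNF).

3NF

Candidate keys: {A, E}, {B, E}, {C, E}. Prime attributes: {A, B, C, E}.
B --> A: {B}⁺ = {A, B, C}, which is not all of the attributes, so the left side is not a superkey — BCNF is violated.
Since {A} ⊆ prime attributes and every other non-superkey FD also has a prime right side, the schema is in 3NF.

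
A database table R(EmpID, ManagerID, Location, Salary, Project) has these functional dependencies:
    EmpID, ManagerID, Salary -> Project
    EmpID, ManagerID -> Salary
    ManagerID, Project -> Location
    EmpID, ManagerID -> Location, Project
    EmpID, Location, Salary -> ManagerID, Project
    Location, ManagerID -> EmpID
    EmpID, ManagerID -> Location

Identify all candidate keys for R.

{EmpID, ManagerID}⁺ = {EmpID, Location, ManagerID, Project, Salary}, which is every attribute, so {EmpID, ManagerID} is a candidate key.
{Location, ManagerID}⁺ = {EmpID, Location, ManagerID, Project, Salary}, which is every attribute, so {Location, ManagerID} is a candidate key.
{ManagerID, Project}⁺ = {EmpID, Location, ManagerID, Project, Salary}, which is every attribute, so {ManagerID, Project} is a candidate key.
{EmpID, Location, Salary}⁺ = {EmpID, Location, ManagerID, Project, Salary}, which is every attribute, so {EmpID, Location, Salary} is a candidate key.
No proper subset of any of these is a key, and no other minimal superkey exists.

{EmpID, Location, Salary}, {EmpID, ManagerID}, {Location, ManagerID}, {ManagerID, Project}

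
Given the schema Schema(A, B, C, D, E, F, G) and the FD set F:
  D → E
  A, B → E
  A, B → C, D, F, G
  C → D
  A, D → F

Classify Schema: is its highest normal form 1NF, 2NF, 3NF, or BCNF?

2NF

Candidate key: {A, B}. Prime attributes: {A, B}.
D → E breaks BCNF: {D}⁺ = {D, E}, so {D} is not a superkey.
Because {E} is non-prime and the left side of D → E is not a superkey, the relation is not in 3NF.
No proper subset of a key has a non-prime attribute in its closure, so there is no partial dependency; 2NF holds.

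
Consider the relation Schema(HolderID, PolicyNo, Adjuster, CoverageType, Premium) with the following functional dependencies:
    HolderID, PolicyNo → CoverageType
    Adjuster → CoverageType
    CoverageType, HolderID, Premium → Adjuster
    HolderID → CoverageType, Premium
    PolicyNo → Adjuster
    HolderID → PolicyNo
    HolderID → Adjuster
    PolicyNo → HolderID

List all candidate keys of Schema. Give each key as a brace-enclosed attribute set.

{HolderID}, {PolicyNo}

{HolderID}⁺ = {Adjuster, CoverageType, HolderID, PolicyNo, Premium}, which is every attribute, so {HolderID} is a candidate key.
{PolicyNo}⁺ = {Adjuster, CoverageType, HolderID, PolicyNo, Premium}, which is every attribute, so {PolicyNo} is a candidate key.
No proper subset of any of these is a key, and no other minimal superkey exists.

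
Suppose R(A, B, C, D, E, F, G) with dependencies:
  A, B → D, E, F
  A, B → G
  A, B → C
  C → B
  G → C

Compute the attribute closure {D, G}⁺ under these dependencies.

Start with {D, G}.
G → C applies; add {C} → now {C, D, G}.
C → B applies; add {B} → now {B, C, D, G}.
No further FD applies.

{B, C, D, G}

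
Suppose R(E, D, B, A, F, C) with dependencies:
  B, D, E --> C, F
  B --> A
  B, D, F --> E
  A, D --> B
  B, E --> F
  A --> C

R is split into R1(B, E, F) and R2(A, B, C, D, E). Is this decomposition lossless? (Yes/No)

Yes

Common attributes: {B, E}; their closure is {A, B, C, E, F}.
R1 is contained in that closure, so R1 ∩ R2 --> R1 holds and the join is lossless.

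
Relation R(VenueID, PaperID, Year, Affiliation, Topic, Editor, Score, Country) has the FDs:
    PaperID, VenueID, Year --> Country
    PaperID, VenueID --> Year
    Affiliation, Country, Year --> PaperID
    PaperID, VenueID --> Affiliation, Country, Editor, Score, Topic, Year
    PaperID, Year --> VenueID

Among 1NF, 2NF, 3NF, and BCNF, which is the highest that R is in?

BCNF

Candidate keys: {Affiliation, Country, Year}, {PaperID, VenueID}, {PaperID, Year}. Prime attributes: {Affiliation, Country, PaperID, VenueID, Year}.
Each dependency's left side is a superkey — BCNF holds.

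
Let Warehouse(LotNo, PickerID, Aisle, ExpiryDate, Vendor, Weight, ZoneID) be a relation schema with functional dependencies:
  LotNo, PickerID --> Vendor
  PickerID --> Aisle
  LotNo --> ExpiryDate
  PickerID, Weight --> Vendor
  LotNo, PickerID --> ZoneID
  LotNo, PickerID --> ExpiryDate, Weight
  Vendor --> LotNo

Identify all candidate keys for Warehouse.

{LotNo, PickerID}, {PickerID, Vendor}, {PickerID, Weight}

No FD produces {PickerID}, so it must be in every candidate key.
Closure of {LotNo, PickerID} is {Aisle, ExpiryDate, LotNo, PickerID, Vendor, Weight, ZoneID}, the whole schema; {LotNo, PickerID} is a candidate key.
Closure of {PickerID, Vendor} is {Aisle, ExpiryDate, LotNo, PickerID, Vendor, Weight, ZoneID}, the whole schema; {PickerID, Vendor} is a candidate key.
Closure of {PickerID, Weight} is {Aisle, ExpiryDate, LotNo, PickerID, Vendor, Weight, ZoneID}, the whole schema; {PickerID, Weight} is a candidate key.
Any other superkey properly contains one of these, so there are no further candidate keys.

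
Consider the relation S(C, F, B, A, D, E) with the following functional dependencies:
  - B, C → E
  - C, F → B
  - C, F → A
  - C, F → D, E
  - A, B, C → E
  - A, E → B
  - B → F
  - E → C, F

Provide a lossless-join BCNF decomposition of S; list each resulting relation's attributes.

Candidate keys of the original relation: {B, C}, {C, F}, {E}.
Within {A, B, C, D, E, F}: {B}⁺ ∩ {A, B, C, D, E, F} = {B, F}, not the whole set, so B → F violates BCNF; decompose into {B, F} and {A, B, C, D, E}.
{B, F} is in BCNF.
{A, B, C, D, E} is in BCNF.

{A, B, C, D, E}; {B, F}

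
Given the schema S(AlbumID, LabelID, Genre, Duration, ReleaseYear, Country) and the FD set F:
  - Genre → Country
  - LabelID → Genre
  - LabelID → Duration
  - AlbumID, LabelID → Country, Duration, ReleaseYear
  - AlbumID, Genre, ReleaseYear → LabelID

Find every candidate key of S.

Attributes never on any right-hand side: {AlbumID} — every candidate key must contain it.
{AlbumID, LabelID}⁺ = {AlbumID, Country, Duration, Genre, LabelID, ReleaseYear} — all of the relation — so {AlbumID, LabelID} is a candidate key.
{AlbumID, Genre, ReleaseYear}⁺ = {AlbumID, Country, Duration, Genre, LabelID, ReleaseYear} — all of the relation — so {AlbumID, Genre, ReleaseYear} is a candidate key.
These are minimal and exhaustive — every other superkey contains one of them.

{AlbumID, Genre, ReleaseYear}, {AlbumID, LabelID}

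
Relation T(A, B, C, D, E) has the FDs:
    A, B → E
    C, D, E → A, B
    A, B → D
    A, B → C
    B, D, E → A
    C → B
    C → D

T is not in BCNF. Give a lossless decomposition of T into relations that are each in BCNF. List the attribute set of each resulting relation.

Candidate keys of the original relation: {A, B}, {A, C}, {B, D, E}, {C, E}.
{A, B, C, D, E}: {C} determines {B, C, D} here but is not a superkey — split on C → B, D, giving {B, C, D} and {A, C, E}.
{B, C, D} is in BCNF.
{A, C, E} is in BCNF.

{A, C, E}; {B, C, D}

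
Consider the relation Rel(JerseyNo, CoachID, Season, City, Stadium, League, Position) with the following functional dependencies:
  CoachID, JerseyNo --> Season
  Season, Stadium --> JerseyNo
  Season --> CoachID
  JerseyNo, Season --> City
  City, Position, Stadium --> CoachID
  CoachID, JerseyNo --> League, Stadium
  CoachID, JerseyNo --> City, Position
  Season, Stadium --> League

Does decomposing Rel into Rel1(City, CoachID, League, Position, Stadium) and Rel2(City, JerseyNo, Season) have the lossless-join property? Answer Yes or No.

No

Common attributes: {City}; their closure is {City}.
The closure covers neither Rel1 nor Rel2 entirely; the join is not lossless.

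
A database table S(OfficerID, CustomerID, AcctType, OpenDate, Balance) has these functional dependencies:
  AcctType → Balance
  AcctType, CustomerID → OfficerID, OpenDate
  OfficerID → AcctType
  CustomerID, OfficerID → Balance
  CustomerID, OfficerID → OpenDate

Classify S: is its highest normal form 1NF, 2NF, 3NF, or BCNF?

Candidate keys: {AcctType, CustomerID}, {CustomerID, OfficerID}. Prime attributes: {AcctType, CustomerID, OfficerID}.
For AcctType → Balance we have {AcctType}⁺ = {AcctType, Balance}; {AcctType} is not a superkey, so BCNF fails.
AcctType → Balance determines the non-prime attribute {Balance} from a non-superkey — 3NF is violated.
The proper key subset {AcctType} of {AcctType, CustomerID} determines non-prime {Balance}, so the relation is not even in 2NF.

1NF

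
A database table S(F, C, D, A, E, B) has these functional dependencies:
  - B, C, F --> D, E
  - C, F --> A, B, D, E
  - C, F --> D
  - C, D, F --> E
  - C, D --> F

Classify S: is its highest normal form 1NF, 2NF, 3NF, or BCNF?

BCNF

Candidate keys: {C, D}, {C, F}. Prime attributes: {C, D, F}.
Each dependency's left side is a superkey — BCNF holds.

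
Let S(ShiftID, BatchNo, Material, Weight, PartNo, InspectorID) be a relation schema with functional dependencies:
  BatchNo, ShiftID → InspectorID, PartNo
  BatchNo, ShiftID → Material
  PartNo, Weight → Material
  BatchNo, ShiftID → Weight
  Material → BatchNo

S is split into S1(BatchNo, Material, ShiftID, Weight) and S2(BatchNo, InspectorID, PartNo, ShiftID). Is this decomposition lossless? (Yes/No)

Yes

S1 ∩ S2 = {BatchNo, ShiftID}; its closure under F is {BatchNo, InspectorID, Material, PartNo, ShiftID, Weight}.
This includes all of S1, so the common attributes are a superkey of S1 — the join is lossless.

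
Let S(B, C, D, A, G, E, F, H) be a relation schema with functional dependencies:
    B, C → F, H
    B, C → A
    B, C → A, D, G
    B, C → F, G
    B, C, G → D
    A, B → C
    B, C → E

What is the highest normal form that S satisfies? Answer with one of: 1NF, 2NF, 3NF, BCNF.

BCNF

Candidate keys: {A, B}, {B, C}. Prime attributes: {A, B, C}.
Every FD has a superkey on the left, so the relation is in BCNF.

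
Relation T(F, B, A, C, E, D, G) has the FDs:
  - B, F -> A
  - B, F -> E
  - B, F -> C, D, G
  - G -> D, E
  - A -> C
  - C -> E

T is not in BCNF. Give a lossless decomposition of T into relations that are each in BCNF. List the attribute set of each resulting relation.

{A, B, F, G}; {A, C}; {D, E, G}

Candidate key of the original relation: {B, F}.
{A, B, C, D, E, F, G}: {G} determines {D, E, G} here but is not a superkey — split on G -> D, E, giving {D, E, G} and {A, B, C, F, G}.
{D, E, G} has no BCNF violation.
{A, B, C, F, G}: {A} determines {A, C} here but is not a superkey — split on A -> C, giving {A, C} and {A, B, F, G}.
{A, C} has no BCNF violation.
{A, B, F, G} has no BCNF violation.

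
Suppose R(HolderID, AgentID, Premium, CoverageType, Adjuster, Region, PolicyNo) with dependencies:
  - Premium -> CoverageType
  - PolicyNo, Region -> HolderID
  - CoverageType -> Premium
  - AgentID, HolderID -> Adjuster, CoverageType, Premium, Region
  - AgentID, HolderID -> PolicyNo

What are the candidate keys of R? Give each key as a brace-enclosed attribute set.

{AgentID, HolderID}, {AgentID, PolicyNo, Region}

No FD produces {AgentID}, so it must be in every candidate key.
Closure of {AgentID, HolderID} is {Adjuster, AgentID, CoverageType, HolderID, PolicyNo, Premium, Region}, the whole schema; {AgentID, HolderID} is a candidate key.
Closure of {AgentID, PolicyNo, Region} is {Adjuster, AgentID, CoverageType, HolderID, PolicyNo, Premium, Region}, the whole schema; {AgentID, PolicyNo, Region} is a candidate key.
No proper subset of any of these is a key, and no other minimal superkey exists.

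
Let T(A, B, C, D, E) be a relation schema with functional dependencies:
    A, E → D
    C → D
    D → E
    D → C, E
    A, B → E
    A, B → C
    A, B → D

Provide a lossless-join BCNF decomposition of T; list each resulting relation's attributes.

{A, B, E}; {A, C}; {C, D, E}

Candidate key of the original relation: {A, B}.
{A, B, C, D, E}: {A, E} determines {A, C, D, E} here but is not a superkey — split on A, E → C, D, giving {A, C, D, E} and {A, B, E}.
{A, C, D, E}: {C} determines {C, D, E} here but is not a superkey — split on C → D, E, giving {C, D, E} and {A, C}.
{C, D, E} is in BCNF.
{A, C} is in BCNF.
{A, B, E} is in BCNF.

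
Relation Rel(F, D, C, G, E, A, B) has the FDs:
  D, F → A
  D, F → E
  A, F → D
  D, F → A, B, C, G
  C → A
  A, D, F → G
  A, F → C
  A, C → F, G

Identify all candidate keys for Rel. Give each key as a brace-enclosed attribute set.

{C} is a candidate key since {C}⁺ = {A, B, C, D, E, F, G} covers every attribute.
{A, F} is a candidate key since {A, F}⁺ = {A, B, C, D, E, F, G} covers every attribute.
{D, F} is a candidate key since {D, F}⁺ = {A, B, C, D, E, F, G} covers every attribute.
These are minimal and exhaustive — every other superkey contains one of them.

{A, F}, {C}, {D, F}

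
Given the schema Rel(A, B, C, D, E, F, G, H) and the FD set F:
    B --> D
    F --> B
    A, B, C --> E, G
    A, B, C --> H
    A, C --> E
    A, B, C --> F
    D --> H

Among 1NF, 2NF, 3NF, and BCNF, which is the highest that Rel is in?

1NF

Candidate keys: {A, B, C}, {A, C, F}. Prime attributes: {A, B, C, F}.
B --> D breaks BCNF: {B}⁺ = {B, D, H}, so {B} is not a superkey.
B --> D determines the non-prime attribute {D} from a non-superkey — 3NF is violated.
The proper key subset {B} of {A, B, C} determines non-prime {D, H}, so the relation is not even in 2NF.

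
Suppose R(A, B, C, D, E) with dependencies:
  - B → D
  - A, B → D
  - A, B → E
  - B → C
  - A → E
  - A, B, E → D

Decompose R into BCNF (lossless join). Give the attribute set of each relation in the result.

Candidate key of the original relation: {A, B}.
Within {A, B, C, D, E}: {B}⁺ ∩ {A, B, C, D, E} = {B, C, D}, not the whole set, so B → C, D violates BCNF; decompose into {B, C, D} and {A, B, E}.
{B, C, D} has no BCNF violation.
Within {A, B, E}: {A}⁺ ∩ {A, B, E} = {A, E}, not the whole set, so A → E violates BCNF; decompose into {A, E} and {A, B}.
{A, E} has no BCNF violation.
{A, B} has no BCNF violation.

{A, B}; {A, E}; {B, C, D}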